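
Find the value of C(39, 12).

3910797436

C(39,12) = (39·38·37·36·35·34·33·32·31·30·29·28) / 12! = 1873278229119897600 / 479001600 = 3910797436.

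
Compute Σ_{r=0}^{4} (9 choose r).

256

1 + 9 + 36 + 84 + 126 = 256.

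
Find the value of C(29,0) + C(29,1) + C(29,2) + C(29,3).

1 + 29 + 406 + 3654 = 4090.

4090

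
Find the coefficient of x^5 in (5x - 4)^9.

100800000

The general term is C(9,j)·(5x)^j·(-4)^(9-j); the x^5 term has j = 5.
C(9,5) = 126.
Coefficient = C(9,5) · 5^5 · (-4)^4 = 126 · 3125 · 256 = 100800000.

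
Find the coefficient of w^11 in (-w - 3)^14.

9828

The general term is C(14,j)·(-w)^j·(-3)^(14-j); the w^11 term has j = 11.
C(14,11) = 364.
Coefficient = C(14,11) · (-1)^11 · (-3)^3 = 364 · (-1) · (-27) = 9828.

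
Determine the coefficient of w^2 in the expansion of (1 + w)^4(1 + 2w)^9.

222

Coefficient of w^2 = Σ_{j} C(4,j)·1^j·C(9,2-j)·2^(2-j) for j from 0 to 2.
= 144 + 72 + 6 = 222.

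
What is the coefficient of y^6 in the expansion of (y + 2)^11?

The general term is C(11,j)·(y)^j·(2)^(11-j); the y^6 term has j = 6.
C(11,6) = 462.
Coefficient = C(11,6) · 2^5 = 462 · 32 = 14784.

14784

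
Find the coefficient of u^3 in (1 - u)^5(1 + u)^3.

Coefficient of u^3 = Σ_{j} C(5,j)·(-1)^j·C(3,3-j)·1^(3-j) for j from 0 to 3.
= 1 + (-15) + 30 + (-10) = 6.

6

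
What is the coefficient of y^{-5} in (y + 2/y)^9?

General term: C(9,j)·(y)^j·(2/y)^(9-j), with y-exponent 1j − 1(9−j) = 2j − 9.
Set 2j − 9 = -5: j = 2.
C(9,2) = 36; 1^2 = 1; 2^7 = 128.
Coefficient = 36 · 1 · 128 = 4608.

4608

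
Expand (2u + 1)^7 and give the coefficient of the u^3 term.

The general term is C(7,j)·(2u)^j·(1)^(7-j); the u^3 term has j = 3.
C(7,3) = 35.
Coefficient = C(7,3) · 2^3 = 35 · 8 = 280.

280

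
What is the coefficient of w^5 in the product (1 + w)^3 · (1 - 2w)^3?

-12

Coefficient of w^5 = Σ_{j} C(3,j)·1^j·C(3,5-j)·(-2)^(5-j) for j from 2 to 3.
= (-24) + 12 = -12.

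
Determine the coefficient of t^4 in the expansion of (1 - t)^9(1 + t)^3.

Coefficient of t^4 = Σ_{j} C(9,j)·(-1)^j·C(3,4-j)·1^(4-j) for j from 1 to 4.
= (-9) + 108 + (-252) + 126 = -27.

-27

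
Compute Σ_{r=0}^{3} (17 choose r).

1 + 17 + 136 + 680 = 834.

834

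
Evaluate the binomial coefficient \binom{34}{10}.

131128140

C(34,10) = (34·33·32·31·30·29·28·27·26·25) / 10! = 475837794432000 / 3628800 = 131128140.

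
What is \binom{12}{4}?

C(12,4) = (12·11·10·9) / 4! = 11880 / 24 = 495.

495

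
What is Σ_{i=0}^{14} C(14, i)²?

By Vandermonde's identity, Σ C(14,i)² = C(28,14) = 40116600.

40116600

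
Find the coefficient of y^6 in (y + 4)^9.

5376

The general term is C(9,j)·(y)^j·(4)^(9-j); the y^6 term has j = 6.
C(9,6) = 84.
Coefficient = C(9,6) · 4^3 = 84 · 64 = 5376.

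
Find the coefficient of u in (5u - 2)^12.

The general term is C(12,j)·(5u)^j·(-2)^(12-j); the u^1 term has j = 1.
C(12,1) = 12.
Coefficient = C(12,1) · 5^1 · (-2)^11 = 12 · 5 · (-2048) = -122880.

-122880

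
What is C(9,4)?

126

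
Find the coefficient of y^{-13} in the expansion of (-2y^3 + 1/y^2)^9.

General term: C(9,j)·(-2y^3)^j·(1/y^2)^(9-j), with y-exponent 3j − 2(9−j) = 5j − 18.
Set 5j − 18 = -13: j = 1.
C(9,1) = 9; (-2)^1 = -2; 1^8 = 1.
Coefficient = 9 · (-2) · 1 = -18.

-18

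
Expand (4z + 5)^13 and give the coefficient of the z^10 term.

37486592000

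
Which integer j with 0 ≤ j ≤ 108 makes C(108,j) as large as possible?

C(108,j) is maximized at j = 108/2 = 54.

54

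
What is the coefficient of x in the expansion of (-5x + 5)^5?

-15625

The general term is C(5,j)·(-5x)^j·(5)^(5-j); the x^1 term has j = 1.
C(5,1) = 5.
Coefficient = C(5,1) · (-5)^1 · 5^4 = 5 · (-5) · 625 = -15625.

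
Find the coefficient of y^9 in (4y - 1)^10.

-2621440

The general term is C(10,j)·(4y)^j·(-1)^(10-j); the y^9 term has j = 9.
C(10,9) = 10.
Coefficient = C(10,9) · 4^9 · (-1)^1 = 10 · 262144 · (-1) = -2621440.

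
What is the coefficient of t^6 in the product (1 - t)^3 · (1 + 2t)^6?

48

Coefficient of t^6 = Σ_{j} C(3,j)·(-1)^j·C(6,6-j)·2^(6-j) for j from 0 to 3.
= 64 + (-576) + 720 + (-160) = 48.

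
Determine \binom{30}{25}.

142506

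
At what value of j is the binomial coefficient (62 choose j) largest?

C(62,j) is maximized at j = 62/2 = 31.

31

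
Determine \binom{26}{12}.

C(26,12) = (26·25·24·23·22·21·20·19·18·17·16·15) / 12! = 4626053752320000 / 479001600 = 9657700.

9657700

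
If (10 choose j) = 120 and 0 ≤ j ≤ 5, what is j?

3

C(10,j) increases on 0 ≤ j ≤ 5. C(10,2) = 45 and C(10,3) = 120, so j = 3.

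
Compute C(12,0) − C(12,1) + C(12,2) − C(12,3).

The partial alternating sum Σ_{k=0}^{3} (−1)^k C(12,k) = (−1)^3 C(11,3) = -165.

-165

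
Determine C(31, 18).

206253075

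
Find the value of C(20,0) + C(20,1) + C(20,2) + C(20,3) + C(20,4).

6196

1 + 20 + 190 + 1140 + 4845 = 6196.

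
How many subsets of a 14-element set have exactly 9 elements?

2002

Choose the 9 positions: C(14,9) = 2002.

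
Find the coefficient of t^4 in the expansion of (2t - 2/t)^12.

General term: C(12,j)·(2t)^j·(-2/t)^(12-j), with t-exponent 1j − 1(12−j) = 2j − 12.
Set 2j − 12 = 4: j = 8.
C(12,8) = 495; 2^8 = 256; (-2)^4 = 16.
Coefficient = 495 · 256 · 16 = 2027520.

2027520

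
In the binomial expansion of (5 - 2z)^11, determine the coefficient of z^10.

56320

The general term is C(11,j)·(5)^j·(-2z)^(11-j); the z^10 term has j = 1.
C(11,1) = 11.
Coefficient = C(11,1) · 5^1 · (-2)^10 = 11 · 5 · 1024 = 56320.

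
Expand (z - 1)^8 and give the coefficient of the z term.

The general term is C(8,j)·(z)^j·(-1)^(8-j); the z^1 term has j = 1.
C(8,1) = 8.
Coefficient = C(8,1) · (-1)^7 = 8 · (-1) = -8.

-8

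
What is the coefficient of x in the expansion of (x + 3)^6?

The general term is C(6,j)·(x)^j·(3)^(6-j); the x^1 term has j = 1.
C(6,1) = 6.
Coefficient = C(6,1) · 3^5 = 6 · 243 = 1458.

1458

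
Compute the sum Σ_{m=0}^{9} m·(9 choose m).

Differentiating (1+x)^9 and setting x=1: Σ m·C(9,m) = 9·2^8 = 2304.

2304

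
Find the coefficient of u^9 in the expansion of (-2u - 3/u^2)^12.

73728

General term: C(12,j)·(-2u)^j·(-3/u^2)^(12-j), with u-exponent 1j − 2(12−j) = 3j − 24.
Set 3j − 24 = 9: j = 11.
C(12,11) = 12; (-2)^11 = -2048; (-3)^1 = -3.
Coefficient = 12 · (-2048) · (-3) = 73728.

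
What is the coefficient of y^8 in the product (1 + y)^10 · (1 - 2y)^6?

Coefficient of y^8 = Σ_{j} C(10,j)·1^j·C(6,8-j)·(-2)^(8-j) for j from 2 to 8.
= 2880 + (-23040) + 50400 + (-40320) + 12600 + (-1440) + 45 = 1125.

1125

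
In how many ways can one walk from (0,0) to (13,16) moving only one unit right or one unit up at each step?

67863915

Each path is a sequence of 29 steps with 13 rights: C(29,13) = 67863915.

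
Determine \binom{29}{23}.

C(29,23) = C(29,6) by symmetry.
C(29,6) = (29·28·27·26·25·24) / 6! = 342014400 / 720 = 475020.

475020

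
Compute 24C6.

134596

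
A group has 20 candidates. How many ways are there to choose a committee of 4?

This is C(20,4) = 4845.

4845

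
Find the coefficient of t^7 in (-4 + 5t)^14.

The general term is C(14,j)·(-4)^j·(5t)^(14-j); the t^7 term has j = 7.
C(14,7) = 3432.
Coefficient = C(14,7) · (-4)^7 · 5^7 = 3432 · (-16384) · 78125 = -4392960000000.

-4392960000000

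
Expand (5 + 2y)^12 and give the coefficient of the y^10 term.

1689600

The general term is C(12,j)·(5)^j·(2y)^(12-j); the y^10 term has j = 2.
C(12,2) = 66.
Coefficient = C(12,2) · 5^2 · 2^10 = 66 · 25 · 1024 = 1689600.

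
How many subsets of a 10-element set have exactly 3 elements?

120

Choose the 3 positions: C(10,3) = 120.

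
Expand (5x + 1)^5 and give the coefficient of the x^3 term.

The general term is C(5,j)·(5x)^j·(1)^(5-j); the x^3 term has j = 3.
C(5,3) = 10.
Coefficient = C(5,3) · 5^3 = 10 · 125 = 1250.

1250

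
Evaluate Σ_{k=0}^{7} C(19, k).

94184

1 + 19 + 171 + 969 + 3876 + 11628 + 27132 + 50388 = 94184.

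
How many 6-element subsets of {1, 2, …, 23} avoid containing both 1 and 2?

All 6-subsets: C(23,6) = 100947. Those containing both fixed elements: C(21,4) = 5985.
100947 − 5985 = 94962.

94962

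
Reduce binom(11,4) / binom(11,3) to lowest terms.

C(n,k+1)/C(n,k) = (n−k)/(k+1) = (11−3)/(3+1) = 8/4 = 2.

2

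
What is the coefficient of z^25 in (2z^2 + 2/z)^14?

229376

General term: C(14,j)·(2z^2)^j·(2/z)^(14-j), with z-exponent 2j − 1(14−j) = 3j − 14.
Set 3j − 14 = 25: j = 13.
C(14,13) = 14; 2^13 = 8192; 2^1 = 2.
Coefficient = 14 · 8192 · 2 = 229376.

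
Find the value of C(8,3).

56

C(8,3) = (8·7·6) / 3! = 336 / 6 = 56.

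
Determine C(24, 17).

346104

C(24,17) = C(24,7) by symmetry.
C(24,7) = (24·23·22·21·20·19·18) / 7! = 1744364160 / 5040 = 346104.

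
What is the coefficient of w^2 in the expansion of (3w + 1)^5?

90

The general term is C(5,j)·(3w)^j·(1)^(5-j); the w^2 term has j = 2.
C(5,2) = 10.
Coefficient = C(5,2) · 3^2 = 10 · 9 = 90.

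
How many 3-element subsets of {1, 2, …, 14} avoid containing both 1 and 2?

352

All 3-subsets: C(14,3) = 364. Those containing both fixed elements: C(12,1) = 12.
364 − 12 = 352.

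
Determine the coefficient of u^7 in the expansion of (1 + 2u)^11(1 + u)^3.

Coefficient of u^7 = Σ_{j} C(11,j)·2^j·C(3,7-j)·1^(7-j) for j from 4 to 7.
= 5280 + 44352 + 88704 + 42240 = 180576.

180576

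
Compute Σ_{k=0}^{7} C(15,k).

1 + 15 + 105 + 455 + 1365 + 3003 + 5005 + 6435 = 16384.

16384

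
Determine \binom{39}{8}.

61523748

C(39,8) = (39·38·37·36·35·34·33·32) / 8! = 2480637519360 / 40320 = 61523748.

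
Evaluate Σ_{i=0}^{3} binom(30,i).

4526

1 + 30 + 435 + 4060 = 4526.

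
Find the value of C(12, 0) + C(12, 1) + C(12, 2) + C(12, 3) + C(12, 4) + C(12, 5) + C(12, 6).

2510

1 + 12 + 66 + 220 + 495 + 792 + 924 = 2510.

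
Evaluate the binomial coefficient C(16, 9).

11440

C(16,9) = C(16,7) by symmetry.
C(16,7) = (16·15·14·13·12·11·10) / 7! = 57657600 / 5040 = 11440.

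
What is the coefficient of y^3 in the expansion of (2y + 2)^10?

The general term is C(10,j)·(2y)^j·(2)^(10-j); the y^3 term has j = 3.
C(10,3) = 120.
Coefficient = C(10,3) · 2^3 · 2^7 = 120 · 8 · 128 = 122880.

122880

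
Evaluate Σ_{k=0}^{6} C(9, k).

466

1 + 9 + 36 + 84 + 126 + 126 + 84 = 466.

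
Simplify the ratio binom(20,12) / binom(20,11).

3/4

C(n,k+1)/C(n,k) = (n−k)/(k+1) = (20−11)/(11+1) = 9/12 = 3/4.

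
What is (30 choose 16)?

145422675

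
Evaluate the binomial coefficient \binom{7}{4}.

35

C(7,4) = C(7,3) by symmetry.
C(7,3) = (7·6·5) / 3! = 210 / 6 = 35.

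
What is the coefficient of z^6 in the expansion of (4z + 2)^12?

The general term is C(12,j)·(4z)^j·(2)^(12-j); the z^6 term has j = 6.
C(12,6) = 924.
Coefficient = C(12,6) · 4^6 · 2^6 = 924 · 4096 · 64 = 242221056.

242221056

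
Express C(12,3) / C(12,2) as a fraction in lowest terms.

C(n,k+1)/C(n,k) = (n−k)/(k+1) = (12−2)/(2+1) = 10/3.

10/3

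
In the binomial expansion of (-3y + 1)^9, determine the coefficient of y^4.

10206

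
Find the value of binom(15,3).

C(15,3) = (15·14·13) / 3! = 2730 / 6 = 455.

455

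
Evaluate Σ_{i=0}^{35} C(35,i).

34359738368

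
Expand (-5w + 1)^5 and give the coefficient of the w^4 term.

3125

The general term is C(5,j)·(-5w)^j·(1)^(5-j); the w^4 term has j = 4.
C(5,4) = 5.
Coefficient = C(5,4) · (-5)^4 = 5 · 625 = 3125.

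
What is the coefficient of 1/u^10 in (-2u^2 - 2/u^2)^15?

-98402304

General term: C(15,j)·(-2u^2)^j·(-2/u^2)^(15-j), with u-exponent 2j − 2(15−j) = 4j − 30.
Set 4j − 30 = -10: j = 5.
C(15,5) = 3003; (-2)^5 = -32; (-2)^10 = 1024.
Coefficient = 3003 · (-32) · 1024 = -98402304.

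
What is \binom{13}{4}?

715

C(13,4) = (13·12·11·10) / 4! = 17160 / 24 = 715.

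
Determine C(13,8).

C(13,8) = C(13,5) by symmetry.
C(13,5) = (13·12·11·10·9) / 5! = 154440 / 120 = 1287.

1287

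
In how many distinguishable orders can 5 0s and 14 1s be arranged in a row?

11628

Choose positions for the 0s: C(19,5) = 11628.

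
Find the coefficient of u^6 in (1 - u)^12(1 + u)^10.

-75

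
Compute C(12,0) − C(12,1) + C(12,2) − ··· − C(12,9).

-55

The partial alternating sum Σ_{k=0}^{9} (−1)^k C(12,k) = (−1)^9 C(11,9) = -55.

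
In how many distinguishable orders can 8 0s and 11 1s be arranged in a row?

75582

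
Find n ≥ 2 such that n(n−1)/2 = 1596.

57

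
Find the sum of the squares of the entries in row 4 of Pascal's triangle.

70

Σ C(4,k)² is the coefficient of x^4 in (1+x)^4(1+x)^4 = (1+x)^8, i.e. C(8,4) = 70.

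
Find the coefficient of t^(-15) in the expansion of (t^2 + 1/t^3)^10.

120

General term: C(10,j)·(t^2)^j·(1/t^3)^(10-j), with t-exponent 2j − 3(10−j) = 5j − 30.
Set 5j − 30 = -15: j = 3.
C(10,3) = 120; 1^3 = 1; 1^7 = 1.
Coefficient = 120 · 1 · 1 = 120.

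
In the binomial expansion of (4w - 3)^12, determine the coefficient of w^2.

62355744

The general term is C(12,j)·(4w)^j·(-3)^(12-j); the w^2 term has j = 2.
C(12,2) = 66.
Coefficient = C(12,2) · 4^2 · (-3)^10 = 66 · 16 · 59049 = 62355744.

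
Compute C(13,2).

C(13,2) = (13·12) / 2! = 156 / 2 = 78.

78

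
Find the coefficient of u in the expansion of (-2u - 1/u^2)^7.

-672

General term: C(7,j)·(-2u)^j·(-1/u^2)^(7-j), with u-exponent 1j − 2(7−j) = 3j − 14.
Set 3j − 14 = 1: j = 5.
C(7,5) = 21; (-2)^5 = -32; (-1)^2 = 1.
Coefficient = 21 · (-32) · 1 = -672.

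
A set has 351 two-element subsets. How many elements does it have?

n(n−1)/2 = 351 ⇒ n(n−1) = 702. Since 27·26 = 702, n = 27.

27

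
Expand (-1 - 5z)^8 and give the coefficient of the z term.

The general term is C(8,j)·(-1)^j·(-5z)^(8-j); the z^1 term has j = 7.
C(8,7) = 8.
Coefficient = C(8,7) · (-1)^7 · (-5)^1 = 8 · (-1) · (-5) = 40.

40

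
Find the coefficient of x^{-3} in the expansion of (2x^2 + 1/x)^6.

General term: C(6,j)·(2x^2)^j·(1/x)^(6-j), with x-exponent 2j − 1(6−j) = 3j − 6.
Set 3j − 6 = -3: j = 1.
C(6,1) = 6; 2^1 = 2; 1^5 = 1.
Coefficient = 6 · 2 · 1 = 12.

12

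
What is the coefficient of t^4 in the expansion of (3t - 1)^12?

40095

The general term is C(12,j)·(3t)^j·(-1)^(12-j); the t^4 term has j = 4.
C(12,4) = 495.
Coefficient = C(12,4) · 3^4 = 495 · 81 = 40095.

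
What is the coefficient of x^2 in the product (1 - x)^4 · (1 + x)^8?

2

Coefficient of x^2 = Σ_{j} C(4,j)·(-1)^j·C(8,2-j)·1^(2-j) for j from 0 to 2.
= 28 + (-32) + 6 = 2.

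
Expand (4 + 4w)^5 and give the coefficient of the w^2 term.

10240

The general term is C(5,j)·(4)^j·(4w)^(5-j); the w^2 term has j = 3.
C(5,3) = 10.
Coefficient = C(5,3) · 4^3 · 4^2 = 10 · 64 · 16 = 10240.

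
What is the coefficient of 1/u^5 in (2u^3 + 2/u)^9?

4608

General term: C(9,j)·(2u^3)^j·(2/u)^(9-j), with u-exponent 3j − 1(9−j) = 4j − 9.
Set 4j − 9 = -5: j = 1.
C(9,1) = 9; 2^1 = 2; 2^8 = 256.
Coefficient = 9 · 2 · 256 = 4608.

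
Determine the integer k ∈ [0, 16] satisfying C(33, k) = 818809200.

C(33,k) increases on 0 ≤ k ≤ 16. C(33,13) = 573166440 and C(33,14) = 818809200, so k = 14.

14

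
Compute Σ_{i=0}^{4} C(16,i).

2517

1 + 16 + 120 + 560 + 1820 = 2517.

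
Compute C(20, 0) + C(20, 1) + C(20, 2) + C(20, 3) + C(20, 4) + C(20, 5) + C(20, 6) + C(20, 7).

1 + 20 + 190 + 1140 + 4845 + 15504 + 38760 + 77520 = 137980.

137980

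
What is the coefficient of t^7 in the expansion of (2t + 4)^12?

103809024

The general term is C(12,j)·(2t)^j·(4)^(12-j); the t^7 term has j = 7.
C(12,7) = 792.
Coefficient = C(12,7) · 2^7 · 4^5 = 792 · 128 · 1024 = 103809024.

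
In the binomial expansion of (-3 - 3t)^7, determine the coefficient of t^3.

The general term is C(7,j)·(-3)^j·(-3t)^(7-j); the t^3 term has j = 4.
C(7,4) = 35.
Coefficient = C(7,4) · (-3)^4 · (-3)^3 = 35 · 81 · (-27) = -76545.

-76545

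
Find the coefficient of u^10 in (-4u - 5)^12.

The general term is C(12,j)·(-4u)^j·(-5)^(12-j); the u^10 term has j = 10.
C(12,10) = 66.
Coefficient = C(12,10) · (-4)^10 · (-5)^2 = 66 · 1048576 · 25 = 1730150400.

1730150400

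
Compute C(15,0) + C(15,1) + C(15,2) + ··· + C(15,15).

32768

The entries of row 15 sum to 2^15 = 32768.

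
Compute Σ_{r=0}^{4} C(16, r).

1 + 16 + 120 + 560 + 1820 = 2517.

2517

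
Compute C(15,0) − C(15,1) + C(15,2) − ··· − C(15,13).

-14

The partial alternating sum Σ_{k=0}^{13} (−1)^k C(15,k) = (−1)^13 C(14,13) = -14.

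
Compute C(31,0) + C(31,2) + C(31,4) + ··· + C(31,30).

1073741824

Half of (1+1)^31 + (1−1)^31 gives the even-index sum: 2^30 = 1073741824.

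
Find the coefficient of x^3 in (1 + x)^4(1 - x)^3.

-3

Coefficient of x^3 = Σ_{j} C(4,j)·1^j·C(3,3-j)·(-1)^(3-j) for j from 0 to 3.
= (-1) + 12 + (-18) + 4 = -3.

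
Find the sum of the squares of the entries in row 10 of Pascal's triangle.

184756

By Vandermonde's identity, Σ C(10,i)² = C(20,10) = 184756.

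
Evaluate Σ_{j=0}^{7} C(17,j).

41226

1 + 17 + 136 + 680 + 2380 + 6188 + 12376 + 19448 = 41226.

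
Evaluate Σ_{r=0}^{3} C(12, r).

299

1 + 12 + 66 + 220 = 299.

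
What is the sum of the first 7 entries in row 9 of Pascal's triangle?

466

1 + 9 + 36 + 84 + 126 + 126 + 84 = 466.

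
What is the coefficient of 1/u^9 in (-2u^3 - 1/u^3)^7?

-84

General term: C(7,j)·(-2u^3)^j·(-1/u^3)^(7-j), with u-exponent 3j − 3(7−j) = 6j − 21.
Set 6j − 21 = -9: j = 2.
C(7,2) = 21; (-2)^2 = 4; (-1)^5 = -1.
Coefficient = 21 · 4 · (-1) = -84.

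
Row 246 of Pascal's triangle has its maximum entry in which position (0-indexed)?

123

C(246,k) is maximized at k = 246/2 = 123.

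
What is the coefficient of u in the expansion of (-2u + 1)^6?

-12

The general term is C(6,j)·(-2u)^j·(1)^(6-j); the u^1 term has j = 1.
C(6,1) = 6.
Coefficient = C(6,1) · (-2)^1 = 6 · (-2) = -12.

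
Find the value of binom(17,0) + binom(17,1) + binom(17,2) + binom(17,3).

834

1 + 17 + 136 + 680 = 834.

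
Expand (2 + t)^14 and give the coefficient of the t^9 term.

The general term is C(14,j)·(2)^j·(t)^(14-j); the t^9 term has j = 5.
C(14,5) = 2002.
Coefficient = C(14,5) · 2^5 = 2002 · 32 = 64064.

64064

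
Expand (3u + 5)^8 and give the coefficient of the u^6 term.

The general term is C(8,j)·(3u)^j·(5)^(8-j); the u^6 term has j = 6.
C(8,6) = 28.
Coefficient = C(8,6) · 3^6 · 5^2 = 28 · 729 · 25 = 510300.

510300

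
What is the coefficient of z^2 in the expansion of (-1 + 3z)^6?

The general term is C(6,j)·(-1)^j·(3z)^(6-j); the z^2 term has j = 4.
C(6,4) = 15.
Coefficient = C(6,4) · 3^2 = 15 · 9 = 135.

135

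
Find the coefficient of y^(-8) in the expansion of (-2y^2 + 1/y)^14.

General term: C(14,j)·(-2y^2)^j·(1/y)^(14-j), with y-exponent 2j − 1(14−j) = 3j − 14.
Set 3j − 14 = -8: j = 2.
C(14,2) = 91; (-2)^2 = 4; 1^12 = 1.
Coefficient = 91 · 4 · 1 = 364.

364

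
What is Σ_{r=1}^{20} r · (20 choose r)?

10485760

Differentiating (1+x)^20 and setting x=1: Σ r·C(20,r) = 20·2^19 = 10485760.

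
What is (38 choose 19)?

35345263800

C(38,19) = (38·37·36·35·34·33·32·31·30·29·28·27·26·25·24·23·22·21·20) / 19! = 4299578163927654889881600000 / 121645100408832000 = 35345263800.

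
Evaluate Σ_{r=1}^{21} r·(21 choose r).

Differentiating (1+x)^21 and setting x=1: Σ r·C(21,r) = 21·2^20 = 22020096.

22020096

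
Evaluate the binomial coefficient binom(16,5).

4368

C(16,5) = (16·15·14·13·12) / 5! = 524160 / 120 = 4368.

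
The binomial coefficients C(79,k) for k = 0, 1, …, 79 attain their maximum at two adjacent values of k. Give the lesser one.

For odd n = 79, C(79,k) peaks at k = (n−1)/2 and (n+1)/2; the lesser is 39.

39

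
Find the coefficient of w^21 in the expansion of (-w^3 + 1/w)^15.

General term: C(15,j)·(-w^3)^j·(1/w)^(15-j), with w-exponent 3j − 1(15−j) = 4j − 15.
Set 4j − 15 = 21: j = 9.
C(15,9) = 5005; (-1)^9 = -1; 1^6 = 1.
Coefficient = 5005 · (-1) · 1 = -5005.

-5005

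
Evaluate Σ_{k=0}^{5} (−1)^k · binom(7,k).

The partial alternating sum Σ_{k=0}^{5} (−1)^k C(7,k) = (−1)^5 C(6,5) = -6.

-6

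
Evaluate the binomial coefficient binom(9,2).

36

C(9,2) = (9·8) / 2! = 72 / 2 = 36.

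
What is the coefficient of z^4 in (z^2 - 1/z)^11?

462

General term: C(11,j)·(z^2)^j·(-1/z)^(11-j), with z-exponent 2j − 1(11−j) = 3j − 11.
Set 3j − 11 = 4: j = 5.
C(11,5) = 462; 1^5 = 1; (-1)^6 = 1.
Coefficient = 462 · 1 · 1 = 462.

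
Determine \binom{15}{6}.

C(15,6) = (15·14·13·12·11·10) / 6! = 3603600 / 720 = 5005.

5005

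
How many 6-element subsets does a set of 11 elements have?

462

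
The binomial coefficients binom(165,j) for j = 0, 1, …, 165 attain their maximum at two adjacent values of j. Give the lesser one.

82

For odd n = 165, C(165,j) peaks at j = (n−1)/2 and (n+1)/2; the lesser is 82.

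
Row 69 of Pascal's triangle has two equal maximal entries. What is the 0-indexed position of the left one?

For odd n = 69, C(69,j) peaks at j = (n−1)/2 and (n+1)/2; the smaller is 34.

34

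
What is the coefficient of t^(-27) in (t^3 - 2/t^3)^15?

1863680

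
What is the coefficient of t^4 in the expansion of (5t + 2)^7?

175000

The general term is C(7,j)·(5t)^j·(2)^(7-j); the t^4 term has j = 4.
C(7,4) = 35.
Coefficient = C(7,4) · 5^4 · 2^3 = 35 · 625 · 8 = 175000.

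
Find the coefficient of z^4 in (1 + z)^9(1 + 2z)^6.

Coefficient of z^4 = Σ_{j} C(9,j)·1^j·C(6,4-j)·2^(4-j) for j from 0 to 4.
= 240 + 1440 + 2160 + 1008 + 126 = 4974.

4974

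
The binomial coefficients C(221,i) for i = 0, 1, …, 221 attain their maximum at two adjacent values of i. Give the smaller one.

110

For odd n = 221, C(221,i) peaks at i = (n−1)/2 and (n+1)/2; the smaller is 110.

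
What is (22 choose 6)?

C(22,6) = (22·21·20·19·18·17) / 6! = 53721360 / 720 = 74613.

74613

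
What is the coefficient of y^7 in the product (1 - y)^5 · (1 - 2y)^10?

Coefficient of y^7 = Σ_{j} C(5,j)·(-1)^j·C(10,7-j)·(-2)^(7-j) for j from 0 to 5.
= (-15360) + (-67200) + (-80640) + (-33600) + (-4800) + (-180) = -201780.

-201780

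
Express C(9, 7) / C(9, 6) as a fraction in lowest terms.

3/7

C(n,k+1)/C(n,k) = (n−k)/(k+1) = (9−6)/(6+1) = 3/7.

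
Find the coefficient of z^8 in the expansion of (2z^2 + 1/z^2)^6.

192

General term: C(6,j)·(2z^2)^j·(1/z^2)^(6-j), with z-exponent 2j − 2(6−j) = 4j − 12.
Set 4j − 12 = 8: j = 5.
C(6,5) = 6; 2^5 = 32; 1^1 = 1.
Coefficient = 6 · 32 · 1 = 192.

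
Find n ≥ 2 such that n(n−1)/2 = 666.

n(n−1)/2 = 666 ⇒ n(n−1) = 1332. Since 37·36 = 1332, n = 37.

37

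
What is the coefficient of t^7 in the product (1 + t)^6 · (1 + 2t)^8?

68464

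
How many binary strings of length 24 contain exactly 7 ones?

346104

Choose the 7 positions: C(24,7) = 346104.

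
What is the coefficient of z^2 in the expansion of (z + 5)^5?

1250

The general term is C(5,j)·(z)^j·(5)^(5-j); the z^2 term has j = 2.
C(5,2) = 10.
Coefficient = C(5,2) · 5^3 = 10 · 125 = 1250.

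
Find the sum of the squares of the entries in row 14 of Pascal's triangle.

40116600

By Vandermonde's identity, Σ C(14,r)² = C(28,14) = 40116600.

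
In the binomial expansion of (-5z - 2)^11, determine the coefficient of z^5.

-92400000

The general term is C(11,j)·(-5z)^j·(-2)^(11-j); the z^5 term has j = 5.
C(11,5) = 462.
Coefficient = C(11,5) · (-5)^5 · (-2)^6 = 462 · (-3125) · 64 = -92400000.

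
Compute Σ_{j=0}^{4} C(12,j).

1 + 12 + 66 + 220 + 495 = 794.

794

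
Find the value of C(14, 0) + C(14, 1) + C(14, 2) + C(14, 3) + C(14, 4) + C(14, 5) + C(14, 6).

1 + 14 + 91 + 364 + 1001 + 2002 + 3003 = 6476.

6476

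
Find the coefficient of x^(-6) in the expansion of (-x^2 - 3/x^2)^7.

-5103

General term: C(7,j)·(-x^2)^j·(-3/x^2)^(7-j), with x-exponent 2j − 2(7−j) = 4j − 14.
Set 4j − 14 = -6: j = 2.
C(7,2) = 21; (-1)^2 = 1; (-3)^5 = -243.
Coefficient = 21 · 1 · (-243) = -5103.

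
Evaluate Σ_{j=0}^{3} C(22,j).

1794

1 + 22 + 231 + 1540 = 1794.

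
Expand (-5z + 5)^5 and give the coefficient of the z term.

The general term is C(5,j)·(-5z)^j·(5)^(5-j); the z^1 term has j = 1.
C(5,1) = 5.
Coefficient = C(5,1) · (-5)^1 · 5^4 = 5 · (-5) · 625 = -15625.

-15625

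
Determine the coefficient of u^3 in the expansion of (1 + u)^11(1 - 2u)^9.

Coefficient of u^3 = Σ_{j} C(11,j)·1^j·C(9,3-j)·(-2)^(3-j) for j from 0 to 3.
= (-672) + 1584 + (-990) + 165 = 87.

87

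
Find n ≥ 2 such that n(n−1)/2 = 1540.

56

n(n−1)/2 = 1540 ⇒ n(n−1) = 3080. Since 56·55 = 3080, n = 56.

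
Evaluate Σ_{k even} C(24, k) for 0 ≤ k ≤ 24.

8388608

Half of (1+1)^24 + (1−1)^24 gives the even-index sum: 2^23 = 8388608.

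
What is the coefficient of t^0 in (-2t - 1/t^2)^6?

240

General term: C(6,j)·(-2t)^j·(-1/t^2)^(6-j), with t-exponent 1j − 2(6−j) = 3j − 12.
Set 3j − 12 = 0: j = 4.
C(6,4) = 15; (-2)^4 = 16; (-1)^2 = 1.
Coefficient = 15 · 16 · 1 = 240.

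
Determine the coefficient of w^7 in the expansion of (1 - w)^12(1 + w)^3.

99

Coefficient of w^7 = Σ_{j} C(12,j)·(-1)^j·C(3,7-j)·1^(7-j) for j from 4 to 7.
= 495 + (-2376) + 2772 + (-792) = 99.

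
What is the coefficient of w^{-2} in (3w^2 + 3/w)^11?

29229255

General term: C(11,j)·(3w^2)^j·(3/w)^(11-j), with w-exponent 2j − 1(11−j) = 3j − 11.
Set 3j − 11 = -2: j = 3.
C(11,3) = 165; 3^3 = 27; 3^8 = 6561.
Coefficient = 165 · 27 · 6561 = 29229255.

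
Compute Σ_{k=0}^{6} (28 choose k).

1 + 28 + 378 + 3276 + 20475 + 98280 + 376740 = 499178.

499178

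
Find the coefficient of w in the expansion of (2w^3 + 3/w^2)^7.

General term: C(7,j)·(2w^3)^j·(3/w^2)^(7-j), with w-exponent 3j − 2(7−j) = 5j − 14.
Set 5j − 14 = 1: j = 3.
C(7,3) = 35; 2^3 = 8; 3^4 = 81.
Coefficient = 35 · 8 · 81 = 22680.

22680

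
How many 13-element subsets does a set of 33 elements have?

573166440

C(33,13) = (33·32·31·30·29·28·27·26·25·24·23·22·21) / 13! = 3569119343741952000 / 6227020800 = 573166440.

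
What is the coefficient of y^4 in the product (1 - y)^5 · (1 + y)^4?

6

Coefficient of y^4 = Σ_{j} C(5,j)·(-1)^j·C(4,4-j)·1^(4-j) for j from 0 to 4.
= 1 + (-20) + 60 + (-40) + 5 = 6.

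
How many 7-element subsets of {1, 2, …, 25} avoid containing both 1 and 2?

All 7-subsets: C(25,7) = 480700. Those containing both fixed elements: C(23,5) = 33649.
480700 − 33649 = 447051.

447051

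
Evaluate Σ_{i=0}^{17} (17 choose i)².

By Vandermonde's identity, Σ C(17,i)² = C(34,17) = 2333606220.

2333606220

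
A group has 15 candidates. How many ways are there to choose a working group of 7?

6435

This is C(15,7) = 6435.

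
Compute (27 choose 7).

888030

C(27,7) = (27·26·25·24·23·22·21) / 7! = 4475671200 / 5040 = 888030.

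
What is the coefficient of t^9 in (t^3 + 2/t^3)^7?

General term: C(7,j)·(t^3)^j·(2/t^3)^(7-j), with t-exponent 3j − 3(7−j) = 6j − 21.
Set 6j − 21 = 9: j = 5.
C(7,5) = 21; 1^5 = 1; 2^2 = 4.
Coefficient = 21 · 1 · 4 = 84.

84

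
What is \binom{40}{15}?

40225345056

C(40,15) = (40·39·38·37·36·35·34·33·32·31·30·29·28·27·26) / 15! = 52601652673686724608000 / 1307674368000 = 40225345056.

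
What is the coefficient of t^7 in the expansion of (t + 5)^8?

The general term is C(8,j)·(t)^j·(5)^(8-j); the t^7 term has j = 7.
C(8,7) = 8.
Coefficient = C(8,7) · 5^1 = 8 · 5 = 40.

40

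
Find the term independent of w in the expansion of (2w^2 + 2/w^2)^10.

General term: C(10,j)·(2w^2)^j·(2/w^2)^(10-j), with w-exponent 2j − 2(10−j) = 4j − 20.
Set 4j − 20 = 0: j = 5.
C(10,5) = 252; 2^5 = 32; 2^5 = 32.
Coefficient = 252 · 32 · 32 = 258048.

258048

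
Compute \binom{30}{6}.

593775

C(30,6) = (30·29·28·27·26·25) / 6! = 427518000 / 720 = 593775.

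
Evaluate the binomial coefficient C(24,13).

2496144

C(24,13) = C(24,11) by symmetry.
C(24,11) = (24·23·22·21·20·19·18·17·16·15·14) / 11! = 99638080819200 / 39916800 = 2496144.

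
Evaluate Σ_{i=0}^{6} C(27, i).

1 + 27 + 351 + 2925 + 17550 + 80730 + 296010 = 397594.

397594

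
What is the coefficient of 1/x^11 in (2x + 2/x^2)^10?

122880

General term: C(10,j)·(2x)^j·(2/x^2)^(10-j), with x-exponent 1j − 2(10−j) = 3j − 20.
Set 3j − 20 = -11: j = 3.
C(10,3) = 120; 2^3 = 8; 2^7 = 128.
Coefficient = 120 · 8 · 128 = 122880.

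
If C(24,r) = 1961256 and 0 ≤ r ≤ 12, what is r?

C(24,r) increases on 0 ≤ r ≤ 12. C(24,9) = 1307504 and C(24,10) = 1961256, so r = 10.

10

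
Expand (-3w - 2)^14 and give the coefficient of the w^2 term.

3354624

The general term is C(14,j)·(-3w)^j·(-2)^(14-j); the w^2 term has j = 2.
C(14,2) = 91.
Coefficient = C(14,2) · (-3)^2 · (-2)^12 = 91 · 9 · 4096 = 3354624.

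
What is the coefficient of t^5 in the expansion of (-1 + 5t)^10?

-787500

The general term is C(10,j)·(-1)^j·(5t)^(10-j); the t^5 term has j = 5.
C(10,5) = 252.
Coefficient = C(10,5) · (-1)^5 · 5^5 = 252 · (-1) · 3125 = -787500.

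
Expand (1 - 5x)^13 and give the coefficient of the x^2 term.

1950

The general term is C(13,j)·(1)^j·(-5x)^(13-j); the x^2 term has j = 11.
C(13,11) = 78.
Coefficient = C(13,11) · (-5)^2 = 78 · 25 = 1950.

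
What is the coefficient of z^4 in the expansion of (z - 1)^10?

210

The general term is C(10,j)·(z)^j·(-1)^(10-j); the z^4 term has j = 4.
C(10,4) = 210.
Coefficient = C(10,4) = 210.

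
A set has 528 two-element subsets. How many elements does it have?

33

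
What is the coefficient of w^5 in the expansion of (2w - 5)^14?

-125125000000

The general term is C(14,j)·(2w)^j·(-5)^(14-j); the w^5 term has j = 5.
C(14,5) = 2002.
Coefficient = C(14,5) · 2^5 · (-5)^9 = 2002 · 32 · (-1953125) = -125125000000.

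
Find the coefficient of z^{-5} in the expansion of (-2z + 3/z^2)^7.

-22680

General term: C(7,j)·(-2z)^j·(3/z^2)^(7-j), with z-exponent 1j − 2(7−j) = 3j − 14.
Set 3j − 14 = -5: j = 3.
C(7,3) = 35; (-2)^3 = -8; 3^4 = 81.
Coefficient = 35 · (-8) · 81 = -22680.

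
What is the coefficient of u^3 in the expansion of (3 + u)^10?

The general term is C(10,j)·(3)^j·(u)^(10-j); the u^3 term has j = 7.
C(10,7) = 120.
Coefficient = C(10,7) · 3^7 = 120 · 2187 = 262440.

262440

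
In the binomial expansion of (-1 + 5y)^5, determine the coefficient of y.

The general term is C(5,j)·(-1)^j·(5y)^(5-j); the y^1 term has j = 4.
C(5,4) = 5.
Coefficient = C(5,4) · 5^1 = 5 · 5 = 25.

25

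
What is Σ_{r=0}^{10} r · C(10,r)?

5120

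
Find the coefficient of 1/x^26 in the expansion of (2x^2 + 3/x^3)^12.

General term: C(12,j)·(2x^2)^j·(3/x^3)^(12-j), with x-exponent 2j − 3(12−j) = 5j − 36.
Set 5j − 36 = -26: j = 2.
C(12,2) = 66; 2^2 = 4; 3^10 = 59049.
Coefficient = 66 · 4 · 59049 = 15588936.

15588936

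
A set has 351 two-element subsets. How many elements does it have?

n(n−1)/2 = 351 ⇒ n(n−1) = 702. Since 27·26 = 702, n = 27.

27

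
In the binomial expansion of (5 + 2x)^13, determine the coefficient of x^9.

The general term is C(13,j)·(5)^j·(2x)^(13-j); the x^9 term has j = 4.
C(13,4) = 715.
Coefficient = C(13,4) · 5^4 · 2^9 = 715 · 625 · 512 = 228800000.

228800000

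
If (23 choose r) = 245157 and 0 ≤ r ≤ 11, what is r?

C(23,r) increases on 0 ≤ r ≤ 11. C(23,6) = 100947 and C(23,7) = 245157, so r = 7.

7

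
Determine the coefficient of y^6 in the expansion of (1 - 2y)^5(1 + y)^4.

Coefficient of y^6 = Σ_{j} C(5,j)·(-2)^j·C(4,6-j)·1^(6-j) for j from 2 to 5.
= 40 + (-320) + 480 + (-128) = 72.

72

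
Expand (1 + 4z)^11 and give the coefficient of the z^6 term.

1892352

The general term is C(11,j)·(1)^j·(4z)^(11-j); the z^6 term has j = 5.
C(11,5) = 462.
Coefficient = C(11,5) · 4^6 = 462 · 4096 = 1892352.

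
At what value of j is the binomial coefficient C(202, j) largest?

101

C(202,j) is maximized at j = 202/2 = 101.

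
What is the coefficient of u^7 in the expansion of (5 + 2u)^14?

34320000000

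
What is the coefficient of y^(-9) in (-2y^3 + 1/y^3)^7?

General term: C(7,j)·(-2y^3)^j·(1/y^3)^(7-j), with y-exponent 3j − 3(7−j) = 6j − 21.
Set 6j − 21 = -9: j = 2.
C(7,2) = 21; (-2)^2 = 4; 1^5 = 1.
Coefficient = 21 · 4 · 1 = 84.

84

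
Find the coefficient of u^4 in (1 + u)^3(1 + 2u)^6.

Coefficient of u^4 = Σ_{j} C(3,j)·1^j·C(6,4-j)·2^(4-j) for j from 0 to 3.
= 240 + 480 + 180 + 12 = 912.

912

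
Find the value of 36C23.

2310789600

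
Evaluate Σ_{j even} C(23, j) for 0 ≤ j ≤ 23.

4194304

Half of (1+1)^23 + (1−1)^23 gives the even-index sum: 2^22 = 4194304.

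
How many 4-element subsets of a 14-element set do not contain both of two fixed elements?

935

All 4-subsets: C(14,4) = 1001. Those containing both fixed elements: C(12,2) = 66.
1001 − 66 = 935.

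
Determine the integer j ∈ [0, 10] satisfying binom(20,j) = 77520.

7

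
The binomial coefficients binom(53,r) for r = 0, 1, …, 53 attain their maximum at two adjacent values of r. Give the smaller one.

26

For odd n = 53, C(53,r) peaks at r = (n−1)/2 and (n+1)/2; the smaller is 26.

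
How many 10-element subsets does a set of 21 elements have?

352716

C(21,10) = (21·20·19·18·17·16·15·14·13·12) / 10! = 1279935820800 / 3628800 = 352716.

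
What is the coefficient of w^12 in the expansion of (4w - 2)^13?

The general term is C(13,j)·(4w)^j·(-2)^(13-j); the w^12 term has j = 12.
C(13,12) = 13.
Coefficient = C(13,12) · 4^12 · (-2)^1 = 13 · 16777216 · (-2) = -436207616.

-436207616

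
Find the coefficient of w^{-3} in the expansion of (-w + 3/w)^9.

-61236

General term: C(9,j)·(-w)^j·(3/w)^(9-j), with w-exponent 1j − 1(9−j) = 2j − 9.
Set 2j − 9 = -3: j = 3.
C(9,3) = 84; (-1)^3 = -1; 3^6 = 729.
Coefficient = 84 · (-1) · 729 = -61236.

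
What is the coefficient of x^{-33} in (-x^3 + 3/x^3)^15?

167403915

General term: C(15,j)·(-x^3)^j·(3/x^3)^(15-j), with x-exponent 3j − 3(15−j) = 6j − 45.
Set 6j − 45 = -33: j = 2.
C(15,2) = 105; (-1)^2 = 1; 3^13 = 1594323.
Coefficient = 105 · 1 · 1594323 = 167403915.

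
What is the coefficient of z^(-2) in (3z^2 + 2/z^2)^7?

15120

General term: C(7,j)·(3z^2)^j·(2/z^2)^(7-j), with z-exponent 2j − 2(7−j) = 4j − 14.
Set 4j − 14 = -2: j = 3.
C(7,3) = 35; 3^3 = 27; 2^4 = 16.
Coefficient = 35 · 27 · 16 = 15120.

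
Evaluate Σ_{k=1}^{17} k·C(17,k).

Differentiating (1+x)^17 and setting x=1: Σ k·C(17,k) = 17·2^16 = 1114112.

1114112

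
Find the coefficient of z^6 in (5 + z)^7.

The general term is C(7,j)·(5)^j·(z)^(7-j); the z^6 term has j = 1.
C(7,1) = 7.
Coefficient = C(7,1) · 5^1 = 7 · 5 = 35.

35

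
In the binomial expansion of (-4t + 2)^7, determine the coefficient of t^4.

71680

The general term is C(7,j)·(-4t)^j·(2)^(7-j); the t^4 term has j = 4.
C(7,4) = 35.
Coefficient = C(7,4) · (-4)^4 · 2^3 = 35 · 256 · 8 = 71680.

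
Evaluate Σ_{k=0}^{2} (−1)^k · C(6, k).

10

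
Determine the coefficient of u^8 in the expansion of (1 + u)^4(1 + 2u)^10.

Coefficient of u^8 = Σ_{j} C(4,j)·1^j·C(10,8-j)·2^(8-j) for j from 0 to 4.
= 11520 + 61440 + 80640 + 32256 + 3360 = 189216.

189216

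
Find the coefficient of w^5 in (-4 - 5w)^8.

The general term is C(8,j)·(-4)^j·(-5w)^(8-j); the w^5 term has j = 3.
C(8,3) = 56.
Coefficient = C(8,3) · (-4)^3 · (-5)^5 = 56 · (-64) · (-3125) = 11200000.

11200000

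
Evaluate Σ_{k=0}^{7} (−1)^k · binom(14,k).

-1716

The partial alternating sum Σ_{k=0}^{7} (−1)^k C(14,k) = (−1)^7 C(13,7) = -1716.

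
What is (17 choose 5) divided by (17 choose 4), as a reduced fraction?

C(n,k+1)/C(n,k) = (n−k)/(k+1) = (17−4)/(4+1) = 13/5.

13/5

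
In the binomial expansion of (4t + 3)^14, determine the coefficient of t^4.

15131660544

The general term is C(14,j)·(4t)^j·(3)^(14-j); the t^4 term has j = 4.
C(14,4) = 1001.
Coefficient = C(14,4) · 4^4 · 3^10 = 1001 · 256 · 59049 = 15131660544.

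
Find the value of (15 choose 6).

5005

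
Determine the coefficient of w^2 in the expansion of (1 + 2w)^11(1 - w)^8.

Coefficient of w^2 = Σ_{j} C(11,j)·2^j·C(8,2-j)·(-1)^(2-j) for j from 0 to 2.
= 28 + (-176) + 220 = 72.

72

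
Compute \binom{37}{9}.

C(37,9) = (37·36·35·34·33·32·31·30·29) / 9! = 45143585625600 / 362880 = 124403620.

124403620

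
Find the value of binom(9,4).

C(9,4) = (9·8·7·6) / 4! = 3024 / 24 = 126.

126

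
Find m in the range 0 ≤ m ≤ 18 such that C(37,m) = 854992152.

C(37,m) increases on 0 ≤ m ≤ 18. C(37,10) = 348330136 and C(37,11) = 854992152, so m = 11.

11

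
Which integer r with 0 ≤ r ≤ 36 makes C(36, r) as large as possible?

18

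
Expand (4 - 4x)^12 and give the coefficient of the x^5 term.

The general term is C(12,j)·(4)^j·(-4x)^(12-j); the x^5 term has j = 7.
C(12,7) = 792.
Coefficient = C(12,7) · 4^7 · (-4)^5 = 792 · 16384 · (-1024) = -13287555072.

-13287555072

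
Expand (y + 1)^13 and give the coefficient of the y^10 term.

The general term is C(13,j)·(y)^j·(1)^(13-j); the y^10 term has j = 10.
C(13,10) = 286.
Coefficient = C(13,10) = 286.

286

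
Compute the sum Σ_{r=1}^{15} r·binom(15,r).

Since r·C(15,r) = 15·C(14,r−1), the sum is 15·2^14 = 15·16384 = 245760.

245760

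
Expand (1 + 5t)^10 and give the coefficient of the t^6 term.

The general term is C(10,j)·(1)^j·(5t)^(10-j); the t^6 term has j = 4.
C(10,4) = 210.
Coefficient = C(10,4) · 5^6 = 210 · 15625 = 3281250.

3281250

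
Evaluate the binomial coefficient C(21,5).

20349

C(21,5) = (21·20·19·18·17) / 5! = 2441880 / 120 = 20349.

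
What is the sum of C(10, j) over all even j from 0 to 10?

Even-j terms of row 10 sum to 2^9 = 512.

512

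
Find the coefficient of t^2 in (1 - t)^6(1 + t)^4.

-3

Coefficient of t^2 = Σ_{j} C(6,j)·(-1)^j·C(4,2-j)·1^(2-j) for j from 0 to 2.
= 6 + (-24) + 15 = -3.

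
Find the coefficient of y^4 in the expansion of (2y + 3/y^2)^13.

7907328

General term: C(13,j)·(2y)^j·(3/y^2)^(13-j), with y-exponent 1j − 2(13−j) = 3j − 26.
Set 3j − 26 = 4: j = 10.
C(13,10) = 286; 2^10 = 1024; 3^3 = 27.
Coefficient = 286 · 1024 · 27 = 7907328.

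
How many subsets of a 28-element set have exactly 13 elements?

Choose the 13 positions: C(28,13) = 37442160.

37442160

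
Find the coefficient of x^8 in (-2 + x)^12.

The general term is C(12,j)·(-2)^j·(x)^(12-j); the x^8 term has j = 4.
C(12,4) = 495.
Coefficient = C(12,4) · (-2)^4 = 495 · 16 = 7920.

7920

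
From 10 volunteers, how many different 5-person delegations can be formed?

252

This is C(10,5) = 252.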